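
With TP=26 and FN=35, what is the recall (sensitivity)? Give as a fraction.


Recall = TP / (TP + FN) = 26 / 61 = 26/61.

26/61


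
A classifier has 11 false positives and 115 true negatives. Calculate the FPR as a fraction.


FPR = FP / (FP + TN) = 11 / 126 = 11/126.

11/126


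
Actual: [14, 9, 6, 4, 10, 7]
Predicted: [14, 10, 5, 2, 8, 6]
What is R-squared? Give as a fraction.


Mean(y) = 25/3. SS_res = 11. SS_tot = 184/3. R^2 = 1 - 11/(184/3) = 151/184.

151/184


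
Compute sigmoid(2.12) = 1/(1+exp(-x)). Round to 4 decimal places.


sigma(2.12) = 1/(1+e^(-2.12)) = 1/(1+0.120032) = 1/1.120032 = 0.8928.

0.8928


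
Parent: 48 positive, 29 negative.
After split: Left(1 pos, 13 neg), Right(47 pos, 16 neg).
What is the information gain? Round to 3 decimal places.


H(parent) = 0.9556. H(left) = 0.3712, H(right) = 0.8175. Weighted = (14/77)*0.3712 + (63/77)*0.8175 = 0.7364. IG = 0.9556 - 0.7364 = 0.2192, which rounds to 0.219.

0.219


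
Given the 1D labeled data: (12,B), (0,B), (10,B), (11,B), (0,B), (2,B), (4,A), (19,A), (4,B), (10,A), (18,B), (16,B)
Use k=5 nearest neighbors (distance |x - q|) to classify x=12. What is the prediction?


Distances: |12-12|=0, |0-12|=12, |10-12|=2, |11-12|=1, |0-12|=12, |2-12|=10, |4-12|=8, |19-12|=7, |4-12|=8, |10-12|=2, |18-12|=6, |16-12|=4. 5 nearest: (12,B), (11,B), (10,A), (10,B), (16,B). Counts: {'B': 4, 'A': 1}. Majority class: B.

B


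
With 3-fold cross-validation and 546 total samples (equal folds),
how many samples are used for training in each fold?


Each validation fold has 546/3 = 182 samples. Training set = 546 - 182 = 364.

364


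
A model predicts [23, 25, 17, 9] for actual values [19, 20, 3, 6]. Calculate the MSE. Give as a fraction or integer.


MSE = (1/4) * ((19-23)^2=16 + (20-25)^2=25 + (3-17)^2=196 + (6-9)^2=9). Sum = 246. MSE = 123/2.

123/2


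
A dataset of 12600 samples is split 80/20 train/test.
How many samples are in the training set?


Test set = 12600 * 20% = 2520. Training set = 12600 - 2520 = 10080.

10080


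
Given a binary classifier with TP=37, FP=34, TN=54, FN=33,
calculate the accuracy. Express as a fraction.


Accuracy = (TP + TN) / (TP + TN + FP + FN) = (37 + 54) / 158 = 91/158.

91/158


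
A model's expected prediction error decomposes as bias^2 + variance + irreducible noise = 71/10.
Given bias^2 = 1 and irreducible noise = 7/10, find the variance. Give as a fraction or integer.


Total error = bias^2 + variance + irreducible noise. So variance = 71/10 - 1 - 7/10 = 27/5.

27/5


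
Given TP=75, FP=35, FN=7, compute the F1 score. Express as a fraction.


Precision = 75/110 = 15/22. Recall = 75/82 = 75/82. F1 = 2*P*R/(P+R) = 25/32.

25/32


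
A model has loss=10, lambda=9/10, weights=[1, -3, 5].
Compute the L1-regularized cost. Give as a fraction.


L1 norm = sum(|w|) = 9. J = 10 + 9/10 * 9 = 181/10.

181/10


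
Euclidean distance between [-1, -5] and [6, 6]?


d = sqrt(sum of squared differences). (-1-6)^2=49, (-5-6)^2=121. Sum = 170.

sqrt(170)


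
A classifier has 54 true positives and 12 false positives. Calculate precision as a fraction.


Precision = TP / (TP + FP) = 54 / 66 = 9/11.

9/11


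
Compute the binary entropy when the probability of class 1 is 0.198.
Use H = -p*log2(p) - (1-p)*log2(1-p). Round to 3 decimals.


H = -0.198*log2(0.198) - 0.802*log2(0.802) = 0.718.

0.718


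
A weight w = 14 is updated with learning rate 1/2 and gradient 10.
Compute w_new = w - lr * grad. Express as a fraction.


w_new = 14 - 1/2 * 10 = 14 - 5 = 9.

9


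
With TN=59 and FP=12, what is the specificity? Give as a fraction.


Specificity = TN / (TN + FP) = 59 / 71 = 59/71.

59/71


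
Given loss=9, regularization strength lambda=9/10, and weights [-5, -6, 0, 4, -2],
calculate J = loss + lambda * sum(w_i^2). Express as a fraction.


L2 sq norm = sum(w^2) = 81. J = 9 + 9/10 * 81 = 819/10.

819/10


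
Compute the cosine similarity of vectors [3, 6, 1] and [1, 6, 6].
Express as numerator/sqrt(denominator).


dot = 45. |a|^2 = 46, |b|^2 = 73. cos = 45/sqrt(3358).

45/sqrt(3358)


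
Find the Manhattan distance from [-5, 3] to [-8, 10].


d = sum of absolute differences: |-5--8|=3 + |3-10|=7 = 10.

10


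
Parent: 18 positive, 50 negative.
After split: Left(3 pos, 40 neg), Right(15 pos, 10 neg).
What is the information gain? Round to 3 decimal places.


H(parent) = 0.8338. H(left) = 0.3651, H(right) = 0.9710. Weighted = (43/68)*0.3651 + (25/68)*0.9710 = 0.5879. IG = 0.8338 - 0.5879 = 0.2459, which rounds to 0.246.

0.246


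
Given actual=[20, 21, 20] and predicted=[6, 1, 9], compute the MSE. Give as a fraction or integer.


MSE = (1/3) * ((20-6)^2=196 + (21-1)^2=400 + (20-9)^2=121). Sum = 717. MSE = 239.

239


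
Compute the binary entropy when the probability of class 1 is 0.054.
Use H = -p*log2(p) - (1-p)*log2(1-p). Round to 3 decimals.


H = -0.054*log2(0.054) - 0.946*log2(0.946) = 0.303.

0.303


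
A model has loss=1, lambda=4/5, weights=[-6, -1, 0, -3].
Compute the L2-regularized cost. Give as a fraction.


L2 sq norm = sum(w^2) = 46. J = 1 + 4/5 * 46 = 189/5.

189/5


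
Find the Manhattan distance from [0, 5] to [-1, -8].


d = sum of absolute differences: |0--1|=1 + |5--8|=13 = 14.

14


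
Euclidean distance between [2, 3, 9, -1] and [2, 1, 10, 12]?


d = sqrt(sum of squared differences). (2-2)^2=0, (3-1)^2=4, (9-10)^2=1, (-1-12)^2=169. Sum = 174.

sqrt(174)


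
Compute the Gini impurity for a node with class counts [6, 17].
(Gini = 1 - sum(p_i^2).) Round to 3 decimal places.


Total = 23. Proportions: 6/23, 17/23. sum(p_i^2) = 0.6144. Gini = 1 - 0.6144 = 0.3856, which rounds to 0.386.

0.386


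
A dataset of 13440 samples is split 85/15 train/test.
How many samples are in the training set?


Test set = 13440 * 15% = 2016. Training set = 13440 - 2016 = 11424.

11424


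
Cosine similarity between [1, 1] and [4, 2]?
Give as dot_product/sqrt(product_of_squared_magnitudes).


dot = 6. |a|^2 = 2, |b|^2 = 20. cos = 6/sqrt(40).

6/sqrt(40)


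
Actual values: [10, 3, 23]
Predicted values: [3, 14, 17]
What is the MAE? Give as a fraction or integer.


MAE = (1/3) * (|10-3|=7 + |3-14|=11 + |23-17|=6). Sum = 24. MAE = 8.

8


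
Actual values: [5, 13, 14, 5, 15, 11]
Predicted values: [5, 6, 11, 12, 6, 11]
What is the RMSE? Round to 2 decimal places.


MSE = 31.3333. RMSE = sqrt(31.3333) = 5.60.

5.60


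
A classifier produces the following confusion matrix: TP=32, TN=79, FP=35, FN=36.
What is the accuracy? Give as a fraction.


Accuracy = (TP + TN) / (TP + TN + FP + FN) = (32 + 79) / 182 = 111/182.

111/182


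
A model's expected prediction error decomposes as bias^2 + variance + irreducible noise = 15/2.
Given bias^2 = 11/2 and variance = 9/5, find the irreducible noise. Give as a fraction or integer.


Total error = bias^2 + variance + irreducible noise. So irreducible noise = 15/2 - 11/2 - 9/5 = 1/5.

1/5


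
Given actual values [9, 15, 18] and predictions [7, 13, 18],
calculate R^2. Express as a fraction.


Mean(y) = 14. SS_res = 8. SS_tot = 42. R^2 = 1 - 8/(42) = 17/21.

17/21


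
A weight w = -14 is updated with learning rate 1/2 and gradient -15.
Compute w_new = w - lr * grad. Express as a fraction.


w_new = -14 - 1/2 * -15 = -14 - -15/2 = -13/2.

-13/2


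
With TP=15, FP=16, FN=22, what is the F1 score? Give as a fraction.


Precision = 15/31 = 15/31. Recall = 15/37 = 15/37. F1 = 2*P*R/(P+R) = 15/34.

15/34


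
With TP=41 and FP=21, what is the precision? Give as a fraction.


Precision = TP / (TP + FP) = 41 / 62 = 41/62.

41/62


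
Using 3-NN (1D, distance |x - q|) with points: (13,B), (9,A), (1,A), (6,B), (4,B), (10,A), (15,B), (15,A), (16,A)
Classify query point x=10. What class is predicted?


Distances: |13-10|=3, |9-10|=1, |1-10|=9, |6-10|=4, |4-10|=6, |10-10|=0, |15-10|=5, |15-10|=5, |16-10|=6. 3 nearest: (10,A), (9,A), (13,B). Counts: {'A': 2, 'B': 1}. Majority class: A.

A


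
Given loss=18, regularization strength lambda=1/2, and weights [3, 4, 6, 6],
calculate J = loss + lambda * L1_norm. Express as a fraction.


L1 norm = sum(|w|) = 19. J = 18 + 1/2 * 19 = 55/2.

55/2


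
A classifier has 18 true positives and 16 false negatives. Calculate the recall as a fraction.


Recall = TP / (TP + FN) = 18 / 34 = 9/17.

9/17


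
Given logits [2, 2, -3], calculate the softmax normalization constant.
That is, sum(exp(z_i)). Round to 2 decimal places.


Denom = e^2=7.3891 + e^2=7.3891 + e^-3=0.0498. Sum = 14.8280, which rounds to 14.83.

14.83


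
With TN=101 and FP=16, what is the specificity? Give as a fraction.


Specificity = TN / (TN + FP) = 101 / 117 = 101/117.

101/117


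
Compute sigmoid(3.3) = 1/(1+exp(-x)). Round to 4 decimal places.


sigma(3.3) = 1/(1+e^(-3.3)) = 1/(1+0.036883) = 1/1.036883 = 0.9644.

0.9644


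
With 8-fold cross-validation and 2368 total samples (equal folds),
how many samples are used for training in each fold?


Each validation fold has 2368/8 = 296 samples. Training set = 2368 - 296 = 2072.

2072


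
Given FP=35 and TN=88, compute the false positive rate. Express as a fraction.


FPR = FP / (FP + TN) = 35 / 123 = 35/123.

35/123


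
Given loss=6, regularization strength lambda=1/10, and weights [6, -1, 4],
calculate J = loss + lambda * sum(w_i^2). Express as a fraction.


L2 sq norm = sum(w^2) = 53. J = 6 + 1/10 * 53 = 113/10.

113/10


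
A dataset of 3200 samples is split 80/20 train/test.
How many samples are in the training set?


Test set = 3200 * 20% = 640. Training set = 3200 - 640 = 2560.

2560


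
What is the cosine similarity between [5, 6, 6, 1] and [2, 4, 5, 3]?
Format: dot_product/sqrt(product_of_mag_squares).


dot = 67. |a|^2 = 98, |b|^2 = 54. cos = 67/sqrt(5292).

67/sqrt(5292)


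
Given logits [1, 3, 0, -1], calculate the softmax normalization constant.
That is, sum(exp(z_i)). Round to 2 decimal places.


Denom = e^1=2.7183 + e^3=20.0855 + e^0=1.0000 + e^-1=0.3679. Sum = 24.1717, which rounds to 24.17.

24.17


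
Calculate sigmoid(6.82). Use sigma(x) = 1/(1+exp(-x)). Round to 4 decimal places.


sigma(6.82) = 1/(1+e^(-6.82)) = 1/(1+0.001092) = 1/1.001092 = 0.9989.

0.9989


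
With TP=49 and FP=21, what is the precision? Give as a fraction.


Precision = TP / (TP + FP) = 49 / 70 = 7/10.

7/10


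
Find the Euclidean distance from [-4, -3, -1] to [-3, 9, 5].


d = sqrt(sum of squared differences). (-4--3)^2=1, (-3-9)^2=144, (-1-5)^2=36. Sum = 181.

sqrt(181)


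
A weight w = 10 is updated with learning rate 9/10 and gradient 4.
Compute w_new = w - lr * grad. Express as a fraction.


w_new = 10 - 9/10 * 4 = 10 - 18/5 = 32/5.

32/5


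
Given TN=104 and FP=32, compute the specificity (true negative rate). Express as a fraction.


Specificity = TN / (TN + FP) = 104 / 136 = 13/17.

13/17


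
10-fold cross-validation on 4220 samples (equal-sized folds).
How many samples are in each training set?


Each validation fold has 4220/10 = 422 samples. Training set = 4220 - 422 = 3798.

3798


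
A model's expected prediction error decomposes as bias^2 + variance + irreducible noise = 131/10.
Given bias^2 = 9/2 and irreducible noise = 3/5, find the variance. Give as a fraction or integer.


Total error = bias^2 + variance + irreducible noise. So variance = 131/10 - 9/2 - 3/5 = 8.

8


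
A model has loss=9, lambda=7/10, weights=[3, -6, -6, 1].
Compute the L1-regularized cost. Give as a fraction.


L1 norm = sum(|w|) = 16. J = 9 + 7/10 * 16 = 101/5.

101/5


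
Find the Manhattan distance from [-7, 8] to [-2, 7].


d = sum of absolute differences: |-7--2|=5 + |8-7|=1 = 6.

6


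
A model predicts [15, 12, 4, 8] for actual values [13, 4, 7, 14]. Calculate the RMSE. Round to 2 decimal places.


MSE = 28.2500. RMSE = sqrt(28.2500) = 5.32.

5.32


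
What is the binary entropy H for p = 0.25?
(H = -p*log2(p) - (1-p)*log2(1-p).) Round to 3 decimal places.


H = -0.25*log2(0.25) - 0.75*log2(0.75) = 0.811.

0.811


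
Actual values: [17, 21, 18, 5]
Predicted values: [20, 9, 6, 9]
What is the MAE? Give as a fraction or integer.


MAE = (1/4) * (|17-20|=3 + |21-9|=12 + |18-6|=12 + |5-9|=4). Sum = 31. MAE = 31/4.

31/4


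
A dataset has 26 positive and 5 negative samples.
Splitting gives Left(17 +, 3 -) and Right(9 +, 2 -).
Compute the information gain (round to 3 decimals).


H(parent) = 0.6374. H(left) = 0.6098, H(right) = 0.6840. Weighted = (20/31)*0.6098 + (11/31)*0.6840 = 0.6361. IG = 0.6374 - 0.6361 = 0.0013, which rounds to 0.001.

0.001


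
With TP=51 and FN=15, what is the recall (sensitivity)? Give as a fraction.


Recall = TP / (TP + FN) = 51 / 66 = 17/22.

17/22


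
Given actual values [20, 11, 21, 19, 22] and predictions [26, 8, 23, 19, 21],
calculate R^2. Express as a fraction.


Mean(y) = 93/5. SS_res = 50. SS_tot = 386/5. R^2 = 1 - 50/(386/5) = 68/193.

68/193


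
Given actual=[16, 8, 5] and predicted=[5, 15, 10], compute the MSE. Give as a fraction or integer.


MSE = (1/3) * ((16-5)^2=121 + (8-15)^2=49 + (5-10)^2=25). Sum = 195. MSE = 65.

65


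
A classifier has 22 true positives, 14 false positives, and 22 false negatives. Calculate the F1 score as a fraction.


Precision = 22/36 = 11/18. Recall = 22/44 = 1/2. F1 = 2*P*R/(P+R) = 11/20.

11/20


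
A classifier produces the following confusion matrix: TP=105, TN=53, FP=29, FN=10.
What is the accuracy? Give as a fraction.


Accuracy = (TP + TN) / (TP + TN + FP + FN) = (105 + 53) / 197 = 158/197.

158/197


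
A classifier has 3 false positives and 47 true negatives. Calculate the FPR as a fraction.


FPR = FP / (FP + TN) = 3 / 50 = 3/50.

3/50


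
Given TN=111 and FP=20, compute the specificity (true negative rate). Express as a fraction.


Specificity = TN / (TN + FP) = 111 / 131 = 111/131.

111/131


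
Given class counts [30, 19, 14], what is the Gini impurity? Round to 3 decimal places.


Total = 63. Proportions: 30/63, 19/63, 14/63. sum(p_i^2) = 0.3671. Gini = 1 - 0.3671 = 0.6329, which rounds to 0.633.

0.633


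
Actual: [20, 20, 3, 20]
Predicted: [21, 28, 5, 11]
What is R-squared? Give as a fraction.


Mean(y) = 63/4. SS_res = 150. SS_tot = 867/4. R^2 = 1 - 150/(867/4) = 89/289.

89/289


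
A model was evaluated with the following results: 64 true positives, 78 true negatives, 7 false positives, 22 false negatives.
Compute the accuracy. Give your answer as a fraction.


Accuracy = (TP + TN) / (TP + TN + FP + FN) = (64 + 78) / 171 = 142/171.

142/171


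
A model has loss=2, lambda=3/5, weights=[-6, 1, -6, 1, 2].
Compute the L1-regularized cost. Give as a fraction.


L1 norm = sum(|w|) = 16. J = 2 + 3/5 * 16 = 58/5.

58/5


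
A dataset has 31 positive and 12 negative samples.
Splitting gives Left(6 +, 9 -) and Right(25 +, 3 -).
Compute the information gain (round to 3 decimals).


H(parent) = 0.8542. H(left) = 0.9710, H(right) = 0.4912. Weighted = (15/43)*0.9710 + (28/43)*0.4912 = 0.6586. IG = 0.8542 - 0.6586 = 0.1956, which rounds to 0.196.

0.196


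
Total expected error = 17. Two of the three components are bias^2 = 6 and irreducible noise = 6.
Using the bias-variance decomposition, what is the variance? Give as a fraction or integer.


Total error = bias^2 + variance + irreducible noise. So variance = 17 - 6 - 6 = 5.

5


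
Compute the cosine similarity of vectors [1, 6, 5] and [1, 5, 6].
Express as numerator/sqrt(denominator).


dot = 61. |a|^2 = 62, |b|^2 = 62. cos = 61/sqrt(3844).

61/sqrt(3844)


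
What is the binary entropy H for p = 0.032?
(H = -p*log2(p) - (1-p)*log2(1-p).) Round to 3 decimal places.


H = -0.032*log2(0.032) - 0.968*log2(0.968) = 0.204.

0.204


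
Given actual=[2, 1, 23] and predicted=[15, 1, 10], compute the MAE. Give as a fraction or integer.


MAE = (1/3) * (|2-15|=13 + |1-1|=0 + |23-10|=13). Sum = 26. MAE = 26/3.

26/3


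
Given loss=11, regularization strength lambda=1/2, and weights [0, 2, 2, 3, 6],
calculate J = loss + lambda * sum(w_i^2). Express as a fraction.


L2 sq norm = sum(w^2) = 53. J = 11 + 1/2 * 53 = 75/2.

75/2


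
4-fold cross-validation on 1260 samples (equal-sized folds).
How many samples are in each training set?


Each validation fold has 1260/4 = 315 samples. Training set = 1260 - 315 = 945.

945


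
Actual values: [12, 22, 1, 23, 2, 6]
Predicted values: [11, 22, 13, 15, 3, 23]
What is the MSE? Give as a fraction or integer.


MSE = (1/6) * ((12-11)^2=1 + (22-22)^2=0 + (1-13)^2=144 + (23-15)^2=64 + (2-3)^2=1 + (6-23)^2=289). Sum = 499. MSE = 499/6.

499/6


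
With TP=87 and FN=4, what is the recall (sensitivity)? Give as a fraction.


Recall = TP / (TP + FN) = 87 / 91 = 87/91.

87/91


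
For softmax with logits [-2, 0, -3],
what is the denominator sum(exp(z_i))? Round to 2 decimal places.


Denom = e^-2=0.1353 + e^0=1.0000 + e^-3=0.0498. Sum = 1.1851, which rounds to 1.19.

1.19


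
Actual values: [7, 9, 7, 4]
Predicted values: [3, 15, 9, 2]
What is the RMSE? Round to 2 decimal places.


MSE = 15.0000. RMSE = sqrt(15.0000) = 3.87.

3.87


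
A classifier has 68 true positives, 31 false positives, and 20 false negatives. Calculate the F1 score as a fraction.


Precision = 68/99 = 68/99. Recall = 68/88 = 17/22. F1 = 2*P*R/(P+R) = 8/11.

8/11


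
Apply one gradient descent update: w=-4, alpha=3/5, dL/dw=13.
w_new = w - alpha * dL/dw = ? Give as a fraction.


w_new = -4 - 3/5 * 13 = -4 - 39/5 = -59/5.

-59/5


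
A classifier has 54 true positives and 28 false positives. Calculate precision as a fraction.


Precision = TP / (TP + FP) = 54 / 82 = 27/41.

27/41


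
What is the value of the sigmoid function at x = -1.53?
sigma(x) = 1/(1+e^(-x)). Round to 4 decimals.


sigma(-1.53) = 1/(1+e^(1.53)) = 1/(1+4.618177) = 1/5.618177 = 0.1780.

0.1780


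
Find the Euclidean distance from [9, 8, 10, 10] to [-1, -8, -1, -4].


d = sqrt(sum of squared differences). (9--1)^2=100, (8--8)^2=256, (10--1)^2=121, (10--4)^2=196. Sum = 673.

sqrt(673)


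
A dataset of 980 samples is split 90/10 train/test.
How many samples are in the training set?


Test set = 980 * 10% = 98. Training set = 980 - 98 = 882.

882


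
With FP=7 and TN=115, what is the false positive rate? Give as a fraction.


FPR = FP / (FP + TN) = 7 / 122 = 7/122.

7/122


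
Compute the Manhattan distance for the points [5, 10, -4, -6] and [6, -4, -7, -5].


d = sum of absolute differences: |5-6|=1 + |10--4|=14 + |-4--7|=3 + |-6--5|=1 = 19.

19


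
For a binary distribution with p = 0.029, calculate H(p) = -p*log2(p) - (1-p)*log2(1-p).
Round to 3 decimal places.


H = -0.029*log2(0.029) - 0.971*log2(0.971) = 0.189.

0.189


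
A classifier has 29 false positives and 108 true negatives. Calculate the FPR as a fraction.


FPR = FP / (FP + TN) = 29 / 137 = 29/137.

29/137


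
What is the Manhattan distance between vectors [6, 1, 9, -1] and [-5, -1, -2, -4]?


d = sum of absolute differences: |6--5|=11 + |1--1|=2 + |9--2|=11 + |-1--4|=3 = 27.

27


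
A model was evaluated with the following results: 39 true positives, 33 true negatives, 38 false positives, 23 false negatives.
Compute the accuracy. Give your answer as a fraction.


Accuracy = (TP + TN) / (TP + TN + FP + FN) = (39 + 33) / 133 = 72/133.

72/133


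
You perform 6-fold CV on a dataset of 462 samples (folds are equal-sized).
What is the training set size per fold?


Each validation fold has 462/6 = 77 samples. Training set = 462 - 77 = 385.

385


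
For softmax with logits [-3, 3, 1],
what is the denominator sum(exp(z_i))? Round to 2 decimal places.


Denom = e^-3=0.0498 + e^3=20.0855 + e^1=2.7183. Sum = 22.8536, which rounds to 22.85.

22.85


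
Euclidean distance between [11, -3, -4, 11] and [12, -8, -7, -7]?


d = sqrt(sum of squared differences). (11-12)^2=1, (-3--8)^2=25, (-4--7)^2=9, (11--7)^2=324. Sum = 359.

sqrt(359)


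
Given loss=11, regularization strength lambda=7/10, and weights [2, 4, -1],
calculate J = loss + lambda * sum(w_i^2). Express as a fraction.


L2 sq norm = sum(w^2) = 21. J = 11 + 7/10 * 21 = 257/10.

257/10


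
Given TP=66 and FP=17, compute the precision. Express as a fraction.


Precision = TP / (TP + FP) = 66 / 83 = 66/83.

66/83


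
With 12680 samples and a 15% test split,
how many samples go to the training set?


Test set = 12680 * 15% = 1902. Training set = 12680 - 1902 = 10778.

10778


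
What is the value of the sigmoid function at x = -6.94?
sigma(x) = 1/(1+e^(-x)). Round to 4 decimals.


sigma(-6.94) = 1/(1+e^(6.94)) = 1/(1+1032.770215) = 1/1033.770215 = 0.0010.

0.0010


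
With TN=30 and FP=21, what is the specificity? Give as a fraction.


Specificity = TN / (TN + FP) = 30 / 51 = 10/17.

10/17


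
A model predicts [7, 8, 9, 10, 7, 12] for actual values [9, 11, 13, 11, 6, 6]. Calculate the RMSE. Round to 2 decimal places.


MSE = 11.1667. RMSE = sqrt(11.1667) = 3.34.

3.34


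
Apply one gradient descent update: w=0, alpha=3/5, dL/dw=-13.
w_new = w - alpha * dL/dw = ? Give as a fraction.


w_new = 0 - 3/5 * -13 = 0 - -39/5 = 39/5.

39/5


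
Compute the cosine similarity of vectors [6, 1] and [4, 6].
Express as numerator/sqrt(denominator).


dot = 30. |a|^2 = 37, |b|^2 = 52. cos = 30/sqrt(1924).

30/sqrt(1924)


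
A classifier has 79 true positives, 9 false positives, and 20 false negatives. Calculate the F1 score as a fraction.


Precision = 79/88 = 79/88. Recall = 79/99 = 79/99. F1 = 2*P*R/(P+R) = 158/187.

158/187


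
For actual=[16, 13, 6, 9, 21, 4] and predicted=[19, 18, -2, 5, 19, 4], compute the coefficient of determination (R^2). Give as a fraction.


Mean(y) = 23/2. SS_res = 118. SS_tot = 411/2. R^2 = 1 - 118/(411/2) = 175/411.

175/411


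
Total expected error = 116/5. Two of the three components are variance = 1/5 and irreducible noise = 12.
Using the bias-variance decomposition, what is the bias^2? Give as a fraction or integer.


Total error = bias^2 + variance + irreducible noise. So bias^2 = 116/5 - 1/5 - 12 = 11.

11


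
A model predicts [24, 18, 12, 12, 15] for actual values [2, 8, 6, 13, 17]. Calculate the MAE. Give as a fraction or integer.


MAE = (1/5) * (|2-24|=22 + |8-18|=10 + |6-12|=6 + |13-12|=1 + |17-15|=2). Sum = 41. MAE = 41/5.

41/5


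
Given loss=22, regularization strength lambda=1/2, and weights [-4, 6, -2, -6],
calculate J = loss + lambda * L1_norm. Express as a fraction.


L1 norm = sum(|w|) = 18. J = 22 + 1/2 * 18 = 31.

31


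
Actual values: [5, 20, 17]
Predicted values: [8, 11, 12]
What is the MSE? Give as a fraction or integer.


MSE = (1/3) * ((5-8)^2=9 + (20-11)^2=81 + (17-12)^2=25). Sum = 115. MSE = 115/3.

115/3


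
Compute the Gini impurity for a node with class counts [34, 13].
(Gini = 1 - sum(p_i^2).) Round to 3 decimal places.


Total = 47. Proportions: 34/47, 13/47. sum(p_i^2) = 0.5998. Gini = 1 - 0.5998 = 0.4002, which rounds to 0.400.

0.400


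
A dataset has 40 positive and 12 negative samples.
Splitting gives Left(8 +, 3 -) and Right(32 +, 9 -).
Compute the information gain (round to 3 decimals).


H(parent) = 0.7793. H(left) = 0.8454, H(right) = 0.7593. Weighted = (11/52)*0.8454 + (41/52)*0.7593 = 0.7775. IG = 0.7793 - 0.7775 = 0.0018, which rounds to 0.002.

0.002


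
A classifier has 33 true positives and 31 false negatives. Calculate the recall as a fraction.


Recall = TP / (TP + FN) = 33 / 64 = 33/64.

33/64


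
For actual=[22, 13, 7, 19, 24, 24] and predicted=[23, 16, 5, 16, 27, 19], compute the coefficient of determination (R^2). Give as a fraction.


Mean(y) = 109/6. SS_res = 57. SS_tot = 1409/6. R^2 = 1 - 57/(1409/6) = 1067/1409.

1067/1409


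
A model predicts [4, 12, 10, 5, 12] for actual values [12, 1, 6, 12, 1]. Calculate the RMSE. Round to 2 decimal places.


MSE = 74.2000. RMSE = sqrt(74.2000) = 8.61.

8.61


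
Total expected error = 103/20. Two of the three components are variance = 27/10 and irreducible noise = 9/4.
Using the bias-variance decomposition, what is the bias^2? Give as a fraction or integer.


Total error = bias^2 + variance + irreducible noise. So bias^2 = 103/20 - 27/10 - 9/4 = 1/5.

1/5


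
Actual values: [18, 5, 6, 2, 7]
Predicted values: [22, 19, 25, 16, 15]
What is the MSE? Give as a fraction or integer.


MSE = (1/5) * ((18-22)^2=16 + (5-19)^2=196 + (6-25)^2=361 + (2-16)^2=196 + (7-15)^2=64). Sum = 833. MSE = 833/5.

833/5


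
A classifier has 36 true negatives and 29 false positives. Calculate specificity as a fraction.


Specificity = TN / (TN + FP) = 36 / 65 = 36/65.

36/65


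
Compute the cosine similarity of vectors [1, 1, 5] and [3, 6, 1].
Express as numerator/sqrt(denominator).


dot = 14. |a|^2 = 27, |b|^2 = 46. cos = 14/sqrt(1242).

14/sqrt(1242)


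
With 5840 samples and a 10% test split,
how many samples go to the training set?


Test set = 5840 * 10% = 584. Training set = 5840 - 584 = 5256.

5256


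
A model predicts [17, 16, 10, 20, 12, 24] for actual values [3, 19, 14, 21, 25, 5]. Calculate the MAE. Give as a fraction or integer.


MAE = (1/6) * (|3-17|=14 + |19-16|=3 + |14-10|=4 + |21-20|=1 + |25-12|=13 + |5-24|=19). Sum = 54. MAE = 9.

9


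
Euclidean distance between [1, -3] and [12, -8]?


d = sqrt(sum of squared differences). (1-12)^2=121, (-3--8)^2=25. Sum = 146.

sqrt(146)


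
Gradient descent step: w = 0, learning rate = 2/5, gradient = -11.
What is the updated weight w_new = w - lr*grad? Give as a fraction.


w_new = 0 - 2/5 * -11 = 0 - -22/5 = 22/5.

22/5


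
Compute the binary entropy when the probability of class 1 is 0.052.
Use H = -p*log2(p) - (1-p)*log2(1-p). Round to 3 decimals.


H = -0.052*log2(0.052) - 0.948*log2(0.948) = 0.295.

0.295


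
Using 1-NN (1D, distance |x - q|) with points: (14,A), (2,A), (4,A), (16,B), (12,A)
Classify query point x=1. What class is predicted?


Distances: |14-1|=13, |2-1|=1, |4-1|=3, |16-1|=15, |12-1|=11. 1 nearest: (2,A). Counts: {'A': 1}. Majority class: A.

A


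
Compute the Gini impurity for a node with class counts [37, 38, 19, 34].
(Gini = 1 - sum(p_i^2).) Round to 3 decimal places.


Total = 128. Proportions: 37/128, 38/128, 19/128, 34/128. sum(p_i^2) = 0.2643. Gini = 1 - 0.2643 = 0.7357, which rounds to 0.736.

0.736


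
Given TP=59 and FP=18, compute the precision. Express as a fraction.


Precision = TP / (TP + FP) = 59 / 77 = 59/77.

59/77


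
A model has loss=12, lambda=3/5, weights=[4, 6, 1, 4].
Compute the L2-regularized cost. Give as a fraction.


L2 sq norm = sum(w^2) = 69. J = 12 + 3/5 * 69 = 267/5.

267/5


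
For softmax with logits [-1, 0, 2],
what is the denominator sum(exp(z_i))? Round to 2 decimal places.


Denom = e^-1=0.3679 + e^0=1.0000 + e^2=7.3891. Sum = 8.7570, which rounds to 8.76.

8.76


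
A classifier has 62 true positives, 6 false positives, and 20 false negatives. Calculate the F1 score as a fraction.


Precision = 62/68 = 31/34. Recall = 62/82 = 31/41. F1 = 2*P*R/(P+R) = 62/75.

62/75


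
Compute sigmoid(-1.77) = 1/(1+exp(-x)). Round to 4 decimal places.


sigma(-1.77) = 1/(1+e^(1.77)) = 1/(1+5.870853) = 1/6.870853 = 0.1455.

0.1455


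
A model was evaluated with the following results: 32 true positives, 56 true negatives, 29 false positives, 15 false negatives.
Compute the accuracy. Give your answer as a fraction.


Accuracy = (TP + TN) / (TP + TN + FP + FN) = (32 + 56) / 132 = 2/3.

2/3


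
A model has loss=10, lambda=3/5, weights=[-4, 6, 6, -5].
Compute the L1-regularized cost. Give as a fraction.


L1 norm = sum(|w|) = 21. J = 10 + 3/5 * 21 = 113/5.

113/5


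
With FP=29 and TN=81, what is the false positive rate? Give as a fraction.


FPR = FP / (FP + TN) = 29 / 110 = 29/110.

29/110


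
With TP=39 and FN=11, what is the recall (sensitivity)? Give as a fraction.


Recall = TP / (TP + FN) = 39 / 50 = 39/50.

39/50


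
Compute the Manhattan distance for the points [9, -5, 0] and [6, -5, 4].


d = sum of absolute differences: |9-6|=3 + |-5--5|=0 + |0-4|=4 = 7.

7


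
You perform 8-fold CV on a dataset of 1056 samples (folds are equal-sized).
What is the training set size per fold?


Each validation fold has 1056/8 = 132 samples. Training set = 1056 - 132 = 924.

924


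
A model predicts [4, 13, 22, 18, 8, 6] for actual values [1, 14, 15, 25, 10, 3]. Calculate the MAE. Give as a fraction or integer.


MAE = (1/6) * (|1-4|=3 + |14-13|=1 + |15-22|=7 + |25-18|=7 + |10-8|=2 + |3-6|=3). Sum = 23. MAE = 23/6.

23/6


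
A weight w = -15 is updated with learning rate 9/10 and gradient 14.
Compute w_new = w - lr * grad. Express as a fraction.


w_new = -15 - 9/10 * 14 = -15 - 63/5 = -138/5.

-138/5


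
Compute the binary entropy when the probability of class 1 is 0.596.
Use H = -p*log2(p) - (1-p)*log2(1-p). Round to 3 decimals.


H = -0.596*log2(0.596) - 0.404*log2(0.404) = 0.973.

0.973


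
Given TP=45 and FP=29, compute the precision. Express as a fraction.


Precision = TP / (TP + FP) = 45 / 74 = 45/74.

45/74


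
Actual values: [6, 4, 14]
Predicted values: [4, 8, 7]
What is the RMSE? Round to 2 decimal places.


MSE = 23.0000. RMSE = sqrt(23.0000) = 4.80.

4.80


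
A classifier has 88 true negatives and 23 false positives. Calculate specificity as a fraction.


Specificity = TN / (TN + FP) = 88 / 111 = 88/111.

88/111


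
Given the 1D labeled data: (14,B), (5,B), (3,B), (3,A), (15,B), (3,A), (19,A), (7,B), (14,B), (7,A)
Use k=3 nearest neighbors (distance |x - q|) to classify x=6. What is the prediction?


Distances: |14-6|=8, |5-6|=1, |3-6|=3, |3-6|=3, |15-6|=9, |3-6|=3, |19-6|=13, |7-6|=1, |14-6|=8, |7-6|=1. 3 nearest: (7,A), (5,B), (7,B). Counts: {'A': 1, 'B': 2}. Majority class: B.

B


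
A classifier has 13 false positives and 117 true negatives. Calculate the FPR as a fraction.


FPR = FP / (FP + TN) = 13 / 130 = 1/10.

1/10


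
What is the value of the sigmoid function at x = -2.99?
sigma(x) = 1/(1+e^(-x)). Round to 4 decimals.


sigma(-2.99) = 1/(1+e^(2.99)) = 1/(1+19.885682) = 1/20.885682 = 0.0479.

0.0479


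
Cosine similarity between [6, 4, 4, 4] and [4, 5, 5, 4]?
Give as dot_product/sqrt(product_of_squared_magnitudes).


dot = 80. |a|^2 = 84, |b|^2 = 82. cos = 80/sqrt(6888).

80/sqrt(6888)


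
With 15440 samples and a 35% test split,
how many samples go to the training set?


Test set = 15440 * 35% = 5404. Training set = 15440 - 5404 = 10036.

10036


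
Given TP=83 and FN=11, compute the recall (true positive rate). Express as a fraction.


Recall = TP / (TP + FN) = 83 / 94 = 83/94.

83/94


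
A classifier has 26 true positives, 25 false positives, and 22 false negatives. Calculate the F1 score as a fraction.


Precision = 26/51 = 26/51. Recall = 26/48 = 13/24. F1 = 2*P*R/(P+R) = 52/99.

52/99


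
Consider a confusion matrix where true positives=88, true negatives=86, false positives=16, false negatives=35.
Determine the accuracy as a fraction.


Accuracy = (TP + TN) / (TP + TN + FP + FN) = (88 + 86) / 225 = 58/75.

58/75


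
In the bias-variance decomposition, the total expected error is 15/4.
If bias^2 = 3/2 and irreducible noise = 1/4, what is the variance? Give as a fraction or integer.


Total error = bias^2 + variance + irreducible noise. So variance = 15/4 - 3/2 - 1/4 = 2.

2


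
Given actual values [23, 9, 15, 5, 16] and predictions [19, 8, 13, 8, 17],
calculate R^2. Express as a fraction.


Mean(y) = 68/5. SS_res = 31. SS_tot = 956/5. R^2 = 1 - 31/(956/5) = 801/956.

801/956


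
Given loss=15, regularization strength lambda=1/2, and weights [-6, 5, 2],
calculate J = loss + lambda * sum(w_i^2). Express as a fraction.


L2 sq norm = sum(w^2) = 65. J = 15 + 1/2 * 65 = 95/2.

95/2


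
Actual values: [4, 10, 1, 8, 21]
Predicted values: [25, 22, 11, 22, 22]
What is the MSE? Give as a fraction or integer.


MSE = (1/5) * ((4-25)^2=441 + (10-22)^2=144 + (1-11)^2=100 + (8-22)^2=196 + (21-22)^2=1). Sum = 882. MSE = 882/5.

882/5


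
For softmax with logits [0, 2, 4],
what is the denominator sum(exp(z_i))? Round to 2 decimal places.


Denom = e^0=1.0000 + e^2=7.3891 + e^4=54.5982. Sum = 62.9873, which rounds to 62.99.

62.99


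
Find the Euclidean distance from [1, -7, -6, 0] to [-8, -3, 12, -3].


d = sqrt(sum of squared differences). (1--8)^2=81, (-7--3)^2=16, (-6-12)^2=324, (0--3)^2=9. Sum = 430.

sqrt(430)


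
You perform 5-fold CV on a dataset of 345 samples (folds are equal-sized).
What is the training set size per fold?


Each validation fold has 345/5 = 69 samples. Training set = 345 - 69 = 276.

276


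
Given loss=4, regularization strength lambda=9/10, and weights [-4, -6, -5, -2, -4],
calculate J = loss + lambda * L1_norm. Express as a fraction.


L1 norm = sum(|w|) = 21. J = 4 + 9/10 * 21 = 229/10.

229/10


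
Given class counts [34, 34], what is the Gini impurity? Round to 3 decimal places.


Total = 68. Proportions: 34/68, 34/68. sum(p_i^2) = 0.5000. Gini = 1 - 0.5000 = 0.5000, which rounds to 0.500.

0.500


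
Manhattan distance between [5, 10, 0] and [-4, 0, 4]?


d = sum of absolute differences: |5--4|=9 + |10-0|=10 + |0-4|=4 = 23.

23


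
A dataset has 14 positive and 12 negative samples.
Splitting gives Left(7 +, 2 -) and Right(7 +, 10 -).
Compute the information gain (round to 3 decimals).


H(parent) = 0.9957. H(left) = 0.7642, H(right) = 0.9774. Weighted = (9/26)*0.7642 + (17/26)*0.9774 = 0.9036. IG = 0.9957 - 0.9036 = 0.0921, which rounds to 0.092.

0.092


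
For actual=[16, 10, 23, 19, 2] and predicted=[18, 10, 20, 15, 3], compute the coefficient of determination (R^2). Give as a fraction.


Mean(y) = 14. SS_res = 30. SS_tot = 270. R^2 = 1 - 30/(270) = 8/9.

8/9


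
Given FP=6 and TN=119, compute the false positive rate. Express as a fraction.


FPR = FP / (FP + TN) = 6 / 125 = 6/125.

6/125


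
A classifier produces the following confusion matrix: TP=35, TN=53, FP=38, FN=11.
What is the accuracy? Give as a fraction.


Accuracy = (TP + TN) / (TP + TN + FP + FN) = (35 + 53) / 137 = 88/137.

88/137


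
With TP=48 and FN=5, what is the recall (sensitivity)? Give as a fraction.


Recall = TP / (TP + FN) = 48 / 53 = 48/53.

48/53


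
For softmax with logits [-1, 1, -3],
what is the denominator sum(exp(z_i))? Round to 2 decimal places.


Denom = e^-1=0.3679 + e^1=2.7183 + e^-3=0.0498. Sum = 3.1360, which rounds to 3.14.

3.14


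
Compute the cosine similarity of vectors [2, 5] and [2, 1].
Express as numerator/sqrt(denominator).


dot = 9. |a|^2 = 29, |b|^2 = 5. cos = 9/sqrt(145).

9/sqrt(145)


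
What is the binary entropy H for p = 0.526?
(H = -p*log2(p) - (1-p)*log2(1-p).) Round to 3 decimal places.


H = -0.526*log2(0.526) - 0.474*log2(0.474) = 0.998.

0.998


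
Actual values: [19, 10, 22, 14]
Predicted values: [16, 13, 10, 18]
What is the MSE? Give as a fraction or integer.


MSE = (1/4) * ((19-16)^2=9 + (10-13)^2=9 + (22-10)^2=144 + (14-18)^2=16). Sum = 178. MSE = 89/2.

89/2


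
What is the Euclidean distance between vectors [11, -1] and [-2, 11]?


d = sqrt(sum of squared differences). (11--2)^2=169, (-1-11)^2=144. Sum = 313.

sqrt(313)


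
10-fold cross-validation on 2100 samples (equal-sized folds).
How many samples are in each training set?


Each validation fold has 2100/10 = 210 samples. Training set = 2100 - 210 = 1890.

1890


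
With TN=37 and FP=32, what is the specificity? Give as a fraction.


Specificity = TN / (TN + FP) = 37 / 69 = 37/69.

37/69


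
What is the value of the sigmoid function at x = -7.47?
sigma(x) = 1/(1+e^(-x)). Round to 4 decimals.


sigma(-7.47) = 1/(1+e^(7.47)) = 1/(1+1754.606686) = 1/1755.606686 = 0.0006.

0.0006


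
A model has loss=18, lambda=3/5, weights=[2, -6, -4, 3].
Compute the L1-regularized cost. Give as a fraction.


L1 norm = sum(|w|) = 15. J = 18 + 3/5 * 15 = 27.

27


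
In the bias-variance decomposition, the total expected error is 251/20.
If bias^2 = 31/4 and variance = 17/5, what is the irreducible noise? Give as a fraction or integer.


Total error = bias^2 + variance + irreducible noise. So irreducible noise = 251/20 - 31/4 - 17/5 = 7/5.

7/5


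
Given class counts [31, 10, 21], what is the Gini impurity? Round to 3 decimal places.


Total = 62. Proportions: 31/62, 10/62, 21/62. sum(p_i^2) = 0.3907. Gini = 1 - 0.3907 = 0.6093, which rounds to 0.609.

0.609


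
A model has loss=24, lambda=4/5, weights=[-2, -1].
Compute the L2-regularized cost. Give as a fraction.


L2 sq norm = sum(w^2) = 5. J = 24 + 4/5 * 5 = 28.

28


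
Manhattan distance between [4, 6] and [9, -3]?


d = sum of absolute differences: |4-9|=5 + |6--3|=9 = 14.

14


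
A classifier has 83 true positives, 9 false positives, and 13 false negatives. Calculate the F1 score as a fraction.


Precision = 83/92 = 83/92. Recall = 83/96 = 83/96. F1 = 2*P*R/(P+R) = 83/94.

83/94


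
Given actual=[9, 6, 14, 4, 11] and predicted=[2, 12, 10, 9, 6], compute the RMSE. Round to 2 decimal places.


MSE = 30.2000. RMSE = sqrt(30.2000) = 5.50.

5.50


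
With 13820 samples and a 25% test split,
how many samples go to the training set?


Test set = 13820 * 25% = 3455. Training set = 13820 - 3455 = 10365.

10365


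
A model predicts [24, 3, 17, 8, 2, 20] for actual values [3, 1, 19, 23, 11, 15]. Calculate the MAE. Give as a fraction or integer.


MAE = (1/6) * (|3-24|=21 + |1-3|=2 + |19-17|=2 + |23-8|=15 + |11-2|=9 + |15-20|=5). Sum = 54. MAE = 9.

9


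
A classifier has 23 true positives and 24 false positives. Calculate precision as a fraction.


Precision = TP / (TP + FP) = 23 / 47 = 23/47.

23/47


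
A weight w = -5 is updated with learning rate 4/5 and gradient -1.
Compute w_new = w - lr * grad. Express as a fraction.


w_new = -5 - 4/5 * -1 = -5 - -4/5 = -21/5.

-21/5


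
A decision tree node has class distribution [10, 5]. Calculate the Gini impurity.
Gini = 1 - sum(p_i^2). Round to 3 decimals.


Total = 15. Proportions: 10/15, 5/15. sum(p_i^2) = 0.5556. Gini = 1 - 0.5556 = 0.4444, which rounds to 0.444.

0.444


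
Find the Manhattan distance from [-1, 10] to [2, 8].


d = sum of absolute differences: |-1-2|=3 + |10-8|=2 = 5.

5


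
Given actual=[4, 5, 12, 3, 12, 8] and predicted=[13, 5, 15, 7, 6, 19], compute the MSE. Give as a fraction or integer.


MSE = (1/6) * ((4-13)^2=81 + (5-5)^2=0 + (12-15)^2=9 + (3-7)^2=16 + (12-6)^2=36 + (8-19)^2=121). Sum = 263. MSE = 263/6.

263/6


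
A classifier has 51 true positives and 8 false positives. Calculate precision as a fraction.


Precision = TP / (TP + FP) = 51 / 59 = 51/59.

51/59


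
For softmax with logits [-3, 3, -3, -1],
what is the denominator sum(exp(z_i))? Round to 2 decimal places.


Denom = e^-3=0.0498 + e^3=20.0855 + e^-3=0.0498 + e^-1=0.3679. Sum = 20.5530, which rounds to 20.55.

20.55


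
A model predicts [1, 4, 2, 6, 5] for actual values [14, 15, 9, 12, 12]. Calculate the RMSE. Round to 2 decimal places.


MSE = 84.8000. RMSE = sqrt(84.8000) = 9.21.

9.21


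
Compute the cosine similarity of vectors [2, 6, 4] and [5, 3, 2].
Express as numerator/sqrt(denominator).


dot = 36. |a|^2 = 56, |b|^2 = 38. cos = 36/sqrt(2128).

36/sqrt(2128)


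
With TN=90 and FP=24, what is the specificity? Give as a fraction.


Specificity = TN / (TN + FP) = 90 / 114 = 15/19.

15/19
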